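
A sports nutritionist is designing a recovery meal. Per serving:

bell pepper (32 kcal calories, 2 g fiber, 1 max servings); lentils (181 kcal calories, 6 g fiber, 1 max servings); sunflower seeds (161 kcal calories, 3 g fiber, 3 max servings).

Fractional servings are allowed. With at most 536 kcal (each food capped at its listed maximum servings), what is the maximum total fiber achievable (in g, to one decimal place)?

14.0 g

Fiber per kcal: bell pepper 0.0625, lentils 0.03315, sunflower seeds 0.01863.
Take 1 serving of bell pepper: uses 32 kcal, +2.0 g fiber (running total 2.0 g).
Take 1 serving of lentils: uses 181 kcal, +6.0 g fiber (running total 8.0 g).
Take 2.006 servings of sunflower seeds: uses 323 kcal, +6.0 g fiber (running total 14.0 g).
Filling greedily by fiber-per-kcal is optimal for one linear limit, giving 14.0 g.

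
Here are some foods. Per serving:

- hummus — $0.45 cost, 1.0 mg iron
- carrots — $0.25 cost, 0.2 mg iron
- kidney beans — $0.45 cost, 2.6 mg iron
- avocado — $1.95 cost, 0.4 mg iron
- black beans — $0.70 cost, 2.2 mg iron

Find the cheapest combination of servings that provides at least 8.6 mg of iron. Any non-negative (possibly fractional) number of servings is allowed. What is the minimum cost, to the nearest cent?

Cost per mg of iron: kidney beans $0.1731, black beans $0.3182, hummus $0.4500, carrots $1.2500, avocado $4.8750.
With no serving limits, use only kidney beans: 8.6 mg / 2.6 mg = 3.308 servings × $0.45 = $1.49.

$1.49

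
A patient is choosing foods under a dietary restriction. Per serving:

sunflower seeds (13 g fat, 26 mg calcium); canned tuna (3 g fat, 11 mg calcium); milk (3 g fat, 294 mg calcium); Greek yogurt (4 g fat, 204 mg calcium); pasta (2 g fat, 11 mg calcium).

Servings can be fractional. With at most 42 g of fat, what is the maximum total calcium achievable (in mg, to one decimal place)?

4116.0 mg

Calcium per g fat: milk 98, Greek yogurt 51, pasta 5.5, canned tuna 3.667, sunflower seeds 2.
With no serving limits, spend the whole fat allowance on milk: 42 g / 3 g × 294 mg = 4116.0 mg.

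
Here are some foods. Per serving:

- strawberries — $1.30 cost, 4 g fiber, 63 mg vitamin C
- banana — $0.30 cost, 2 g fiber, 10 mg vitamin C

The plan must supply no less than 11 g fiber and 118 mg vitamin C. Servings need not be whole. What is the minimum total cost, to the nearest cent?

$2.68

For a min-cost LP with two ≥-constraints, a basic feasible solution has at most two positive variables.
strawberries only: max(11/4, 118/63) = 2.75 servings → $3.58.
banana only: max(11/2, 118/10) = 11.8 servings → $3.54.
strawberries + banana with both tight: 1.465 servings and 2.57 servings → $2.68.
Cheapest feasible corner: $2.68.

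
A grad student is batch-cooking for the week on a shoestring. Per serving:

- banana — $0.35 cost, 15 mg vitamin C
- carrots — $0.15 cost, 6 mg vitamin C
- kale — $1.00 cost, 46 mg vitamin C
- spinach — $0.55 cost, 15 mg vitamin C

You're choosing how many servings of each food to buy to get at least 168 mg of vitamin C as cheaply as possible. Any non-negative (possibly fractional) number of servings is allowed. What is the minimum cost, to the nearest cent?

Cost per mg of vitamin C: kale $0.0217, banana $0.0233, carrots $0.0250, spinach $0.0367.
With no serving limits, use only kale: 168 mg / 46 mg = 3.652 servings × $1.00 = $3.65.

$3.65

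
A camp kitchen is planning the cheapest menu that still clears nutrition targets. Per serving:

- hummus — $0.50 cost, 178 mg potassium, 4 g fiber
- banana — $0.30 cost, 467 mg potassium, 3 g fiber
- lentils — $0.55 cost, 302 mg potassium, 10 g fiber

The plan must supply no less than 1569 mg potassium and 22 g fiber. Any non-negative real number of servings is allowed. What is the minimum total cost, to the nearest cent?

$1.53

Minimising a linear cost over {potassium ≥ 1569, fiber ≥ 22, servings ≥ 0} — the optimum is at a vertex, using one or two foods.
hummus only: max(1569/178, 22/4) = 8.815 servings → $4.41.
banana only: max(1569/467, 22/3) = 7.333 servings → $2.20.
lentils only: max(1569/302, 22/10) = 5.195 servings → $2.86.
hummus + banana with both tight: 4.173 servings and 1.769 servings → $2.62.
hummus + lentils with both targets exact would need a negative amount; discard.
banana + lentils with both tight: 2.403 servings and 1.479 servings → $1.53.
Cheapest feasible corner: $1.53.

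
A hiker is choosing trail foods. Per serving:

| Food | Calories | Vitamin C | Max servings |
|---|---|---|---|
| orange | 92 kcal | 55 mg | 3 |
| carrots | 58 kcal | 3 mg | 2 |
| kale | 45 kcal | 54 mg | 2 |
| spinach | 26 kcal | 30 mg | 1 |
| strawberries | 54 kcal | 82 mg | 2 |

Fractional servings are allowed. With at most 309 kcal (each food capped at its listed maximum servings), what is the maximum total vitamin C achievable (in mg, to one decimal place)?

Vitamin C per kcal: strawberries 1.519, kale 1.2, spinach 1.154, orange 0.5978, carrots 0.05172.
Take 2 servings of strawberries: uses 108 kcal, +164.0 mg vitamin C (running total 164.0 mg).
Take 2 servings of kale: uses 90 kcal, +108.0 mg vitamin C (running total 272.0 mg).
Take 1 serving of spinach: uses 26 kcal, +30.0 mg vitamin C (running total 302.0 mg).
Take 0.9239 servings of orange: uses 85 kcal, +50.8 mg vitamin C (running total 352.8 mg).
Greedy by best ratio exhausts the calories allowance optimally: 352.8 mg.

352.8 mg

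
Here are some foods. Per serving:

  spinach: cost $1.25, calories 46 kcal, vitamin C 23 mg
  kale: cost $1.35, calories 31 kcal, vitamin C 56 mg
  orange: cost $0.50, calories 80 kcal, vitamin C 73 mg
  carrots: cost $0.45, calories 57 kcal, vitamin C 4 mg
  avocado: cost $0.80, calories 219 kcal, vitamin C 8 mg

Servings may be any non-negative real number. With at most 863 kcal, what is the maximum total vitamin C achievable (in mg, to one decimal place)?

Vitamin C per kcal: kale 1.806, orange 0.9125, spinach 0.5, carrots 0.07018, avocado 0.03653.
With no serving limits, spend the whole calories allowance on kale: 863 kcal / 31 kcal × 56 mg = 1559.0 mg.

1559.0 mg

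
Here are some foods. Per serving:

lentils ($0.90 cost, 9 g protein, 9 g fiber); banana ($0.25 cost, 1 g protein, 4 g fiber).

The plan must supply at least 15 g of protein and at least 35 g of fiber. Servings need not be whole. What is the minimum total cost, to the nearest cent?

Minimising a linear cost over {protein ≥ 15, fiber ≥ 35, servings ≥ 0} — the optimum is at a vertex, using one or two foods.
lentils only: max(15/9, 35/9) = 3.889 servings → $3.50.
banana only: max(15/1, 35/4) = 15 servings → $3.75.
lentils + banana with both tight: 0.9259 servings and 6.667 servings → $2.50.
The minimum over all feasible corners is $2.50.

$2.50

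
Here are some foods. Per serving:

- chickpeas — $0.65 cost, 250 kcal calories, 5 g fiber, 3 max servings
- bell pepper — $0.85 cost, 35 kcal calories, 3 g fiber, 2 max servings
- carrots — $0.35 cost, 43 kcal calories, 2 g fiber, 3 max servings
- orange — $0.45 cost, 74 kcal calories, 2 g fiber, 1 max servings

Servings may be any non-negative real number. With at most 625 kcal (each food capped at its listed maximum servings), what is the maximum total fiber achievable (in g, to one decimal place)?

Fiber per kcal: bell pepper 0.08571, carrots 0.04651, orange 0.02703, chickpeas 0.02.
Take 2 servings of bell pepper: uses 70 kcal, +6.0 g fiber (running total 6.0 g).
Take 3 servings of carrots: uses 129 kcal, +6.0 g fiber (running total 12.0 g).
Take 1 serving of orange: uses 74 kcal, +2.0 g fiber (running total 14.0 g).
Take 1.408 servings of chickpeas: uses 352 kcal, +7.0 g fiber (running total 21.0 g).
Filling greedily by fiber-per-kcal is optimal for one linear limit, giving 21.0 g.

21.0 g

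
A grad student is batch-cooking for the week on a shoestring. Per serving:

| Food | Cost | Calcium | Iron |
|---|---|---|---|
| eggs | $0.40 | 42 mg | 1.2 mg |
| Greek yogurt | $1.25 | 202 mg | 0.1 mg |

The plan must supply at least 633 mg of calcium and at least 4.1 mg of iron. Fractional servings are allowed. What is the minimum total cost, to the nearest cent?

$4.37

eggs only: max(633/42, 4.1/1.2) = 15.07 servings → $6.03.
Greek yogurt only: max(633/202, 4.1/0.1) = 41 servings → $51.25.
eggs + Greek yogurt with both tight: 3.211 servings and 2.466 servings → $4.37.
The minimum over all feasible corners is $4.37.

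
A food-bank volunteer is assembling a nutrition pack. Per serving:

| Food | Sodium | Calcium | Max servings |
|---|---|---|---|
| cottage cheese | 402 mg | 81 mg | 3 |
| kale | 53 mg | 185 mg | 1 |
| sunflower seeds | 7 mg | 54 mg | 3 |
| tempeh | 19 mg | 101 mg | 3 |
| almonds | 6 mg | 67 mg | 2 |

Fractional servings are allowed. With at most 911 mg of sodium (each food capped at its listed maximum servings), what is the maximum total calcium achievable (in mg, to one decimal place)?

938.7 mg

Calcium per mg sodium: almonds 11.17, sunflower seeds 7.714, tempeh 5.316, kale 3.491, cottage cheese 0.2015.
Take 2 servings of almonds: uses 12 mg sodium, +134.0 mg calcium (running total 134.0 mg).
Take 3 servings of sunflower seeds: uses 21 mg sodium, +162.0 mg calcium (running total 296.0 mg).
Take 3 servings of tempeh: uses 57 mg sodium, +303.0 mg calcium (running total 599.0 mg).
Take 1 serving of kale: uses 53 mg sodium, +185.0 mg calcium (running total 784.0 mg).
Take 1.91 servings of cottage cheese: uses 768 mg sodium, +154.7 mg calcium (running total 938.7 mg).
Greedy by best ratio exhausts the sodium allowance optimally: 938.7 mg.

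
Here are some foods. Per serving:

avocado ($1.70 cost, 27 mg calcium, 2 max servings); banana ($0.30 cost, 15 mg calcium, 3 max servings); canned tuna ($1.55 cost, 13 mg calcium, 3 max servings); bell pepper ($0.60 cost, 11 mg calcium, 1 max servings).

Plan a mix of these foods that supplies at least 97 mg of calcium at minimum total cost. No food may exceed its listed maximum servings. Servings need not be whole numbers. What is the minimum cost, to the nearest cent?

$4.08

Cost per mg of calcium: banana $0.0200, bell pepper $0.0545, avocado $0.0630, canned tuna $0.1192.
Take 3 servings of banana: +45.0 mg calcium for $0.90 (total $0.90, still need 52.0 mg).
Take 1 serving of bell pepper: +11.0 mg calcium for $0.60 (total $1.50, still need 41.0 mg).
Take 1.519 servings of avocado: +41.0 mg calcium for $2.58 (total $4.08, still need 0.0 mg).
Filling from the cheapest source first is optimal under one linear minimum: $4.08.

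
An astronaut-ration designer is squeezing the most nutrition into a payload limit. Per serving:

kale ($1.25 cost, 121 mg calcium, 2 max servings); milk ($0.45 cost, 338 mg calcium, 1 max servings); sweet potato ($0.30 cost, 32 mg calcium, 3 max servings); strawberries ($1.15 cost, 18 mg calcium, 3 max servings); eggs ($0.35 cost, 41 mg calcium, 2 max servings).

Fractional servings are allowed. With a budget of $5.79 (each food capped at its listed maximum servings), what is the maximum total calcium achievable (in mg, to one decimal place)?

777.4 mg

Calcium per dollar: milk 751.1, eggs 117.1, sweet potato 106.7, kale 96.8, strawberries 15.65.
Take 1 serving of milk: spends $0.45, +338.0 mg calcium (running total 338.0 mg).
Take 2 servings of eggs: spends $0.70, +82.0 mg calcium (running total 420.0 mg).
Take 3 servings of sweet potato: spends $0.90, +96.0 mg calcium (running total 516.0 mg).
Take 2 servings of kale: spends $2.50, +242.0 mg calcium (running total 758.0 mg).
Take 1.078 servings of strawberries: spends $1.24, +19.4 mg calcium (running total 777.4 mg).
Greedy by best ratio exhausts the cost allowance optimally: 777.4 mg.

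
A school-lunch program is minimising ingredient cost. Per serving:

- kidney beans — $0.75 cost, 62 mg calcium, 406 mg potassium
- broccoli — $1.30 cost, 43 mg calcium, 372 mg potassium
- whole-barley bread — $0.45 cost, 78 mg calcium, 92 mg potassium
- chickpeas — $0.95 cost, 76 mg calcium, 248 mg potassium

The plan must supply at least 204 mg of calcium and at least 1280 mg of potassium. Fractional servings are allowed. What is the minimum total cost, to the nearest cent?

$2.40

An LP optimum is at a vertex; with two nutrient constraints at most two foods are used. Check each candidate.
kidney beans only: max(204/62, 1280/406) = 3.29 servings → $2.47.
broccoli only: max(204/43, 1280/372) = 4.744 servings → $6.17.
whole-barley bread only: max(204/78, 1280/92) = 13.91 servings → $6.26.
chickpeas only: max(204/76, 1280/248) = 5.161 servings → $4.90.
kidney beans + broccoli: the both-tight solution has a negative serving — not a feasible corner.
kidney beans + whole-barley bread with both tight: 3.122 servings and 0.1334 servings → $2.40.
kidney beans + chickpeas with both tight: 3.016 servings and 0.2238 servings → $2.47.
broccoli + whole-barley bread with both tight: 3.235 servings and 0.8319 servings → $4.58.
broccoli + chickpeas with both tight: 2.652 servings and 1.184 servings → $4.57.
whole-barley bread + chickpeas: intersection lies outside the first quadrant.
So the least-cost plan costs $2.40.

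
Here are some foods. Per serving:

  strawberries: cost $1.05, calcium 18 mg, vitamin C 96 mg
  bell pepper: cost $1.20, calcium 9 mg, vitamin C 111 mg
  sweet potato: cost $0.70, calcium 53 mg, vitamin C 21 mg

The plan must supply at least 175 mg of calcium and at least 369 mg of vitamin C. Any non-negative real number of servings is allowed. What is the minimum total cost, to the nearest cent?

An LP optimum is at a vertex; with two nutrient constraints at most two foods are used. Check each candidate.
strawberries only: max(175/18, 369/96) = 9.722 servings → $10.21.
bell pepper only: max(175/9, 369/111) = 19.44 servings → $23.33.
sweet potato only: max(175/53, 369/21) = 17.57 servings → $12.30.
strawberries + bell pepper: intersection lies outside the first quadrant.
strawberries + sweet potato with both tight: 3.372 servings and 2.157 servings → $5.05.
bell pepper + sweet potato with both tight: 2.789 servings and 2.828 servings → $5.33.
Cheapest feasible corner: $5.05.

$5.05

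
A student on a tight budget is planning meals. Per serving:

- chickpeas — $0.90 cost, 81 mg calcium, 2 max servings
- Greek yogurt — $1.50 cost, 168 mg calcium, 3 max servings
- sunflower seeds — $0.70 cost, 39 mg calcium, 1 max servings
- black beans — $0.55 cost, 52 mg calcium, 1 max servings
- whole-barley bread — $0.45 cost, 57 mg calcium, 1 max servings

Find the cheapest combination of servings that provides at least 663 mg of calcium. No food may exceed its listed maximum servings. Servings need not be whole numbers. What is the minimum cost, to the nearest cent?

$6.06

Cost per mg of calcium: whole-barley bread $0.0079, Greek yogurt $0.0089, black beans $0.0106, chickpeas $0.0111, sunflower seeds $0.0179.
Take 1 serving of whole-barley bread: +57.0 mg calcium for $0.45 (total $0.45, still need 606.0 mg).
Take 3 servings of Greek yogurt: +504.0 mg calcium for $4.50 (total $4.95, still need 102.0 mg).
Take 1 serving of black beans: +52.0 mg calcium for $0.55 (total $5.50, still need 50.0 mg).
Take 0.6173 servings of chickpeas: +50.0 mg calcium for $0.56 (total $6.06, still need 0.0 mg).
Filling from the cheapest source first is optimal under one linear minimum: $6.06.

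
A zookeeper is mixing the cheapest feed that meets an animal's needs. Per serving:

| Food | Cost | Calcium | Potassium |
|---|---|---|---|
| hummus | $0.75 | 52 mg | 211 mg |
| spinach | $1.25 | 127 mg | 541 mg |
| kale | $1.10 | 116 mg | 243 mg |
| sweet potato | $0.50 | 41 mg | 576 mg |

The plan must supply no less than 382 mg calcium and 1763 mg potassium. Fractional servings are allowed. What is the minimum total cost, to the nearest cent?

$3.79

hummus only: max(382/52, 1763/211) = 8.355 servings → $6.27.
spinach only: max(382/127, 1763/541) = 3.259 servings → $4.07.
kale only: max(382/116, 1763/243) = 7.255 servings → $7.98.
sweet potato only: max(382/41, 1763/576) = 9.317 servings → $4.66.
hummus + spinach: the both-tight solution has a negative serving — not a feasible corner.
hummus + kale: the both-tight solution has a negative serving — not a feasible corner.
hummus + sweet potato with both tight: 6.936 servings and 0.5199 servings → $5.46.
spinach + kale: intersection lies outside the first quadrant.
spinach + sweet potato with both tight: 2.899 servings and 0.3382 servings → $3.79.
kale + sweet potato with both tight: 2.599 servings and 1.964 servings → $3.84.
The minimum over all feasible corners is $3.79.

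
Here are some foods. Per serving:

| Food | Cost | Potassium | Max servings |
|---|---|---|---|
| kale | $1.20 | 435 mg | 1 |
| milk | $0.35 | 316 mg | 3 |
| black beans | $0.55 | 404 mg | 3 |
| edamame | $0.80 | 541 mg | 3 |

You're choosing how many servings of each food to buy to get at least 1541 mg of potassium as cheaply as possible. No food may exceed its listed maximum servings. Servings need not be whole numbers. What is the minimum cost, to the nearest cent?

$1.86

Cost per mg of potassium: milk $0.0011, black beans $0.0014, edamame $0.0015, kale $0.0028.
Take 3 servings of milk: +948.0 mg potassium for $1.05 (total $1.05, still need 593.0 mg).
Take 1.468 servings of black beans: +593.0 mg potassium for $0.81 (total $1.86, still need 0.0 mg).
Greedy by cheapest-per-mg is optimal for a single linear constraint, so the minimum cost is $1.86.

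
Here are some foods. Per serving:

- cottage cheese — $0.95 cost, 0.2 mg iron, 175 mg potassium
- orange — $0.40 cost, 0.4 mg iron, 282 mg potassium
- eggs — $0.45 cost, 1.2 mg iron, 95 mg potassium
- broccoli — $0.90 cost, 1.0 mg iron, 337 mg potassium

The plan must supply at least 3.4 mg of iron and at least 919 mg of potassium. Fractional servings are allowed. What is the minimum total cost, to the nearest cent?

cottage cheese only: max(3.4/0.2, 919/175) = 17 servings → $16.15.
orange only: max(3.4/0.4, 919/282) = 8.5 servings → $3.40.
eggs only: max(3.4/1.2, 919/95) = 9.674 servings → $4.35.
broccoli only: max(3.4/1.0, 919/337) = 3.4 servings → $3.06.
cottage cheese + orange with both targets exact would need a negative amount; discard.
cottage cheese + eggs with both tight: 4.083 servings and 2.153 servings → $4.85.
cottage cheese + broccoli: intersection lies outside the first quadrant.
orange + eggs with both tight: 2.596 servings and 1.968 servings → $1.92.
orange + broccoli with both targets exact would need a negative amount; discard.
eggs + broccoli with both tight: 0.733 servings and 2.52 servings → $2.60.
So the least-cost plan costs $1.92.

$1.92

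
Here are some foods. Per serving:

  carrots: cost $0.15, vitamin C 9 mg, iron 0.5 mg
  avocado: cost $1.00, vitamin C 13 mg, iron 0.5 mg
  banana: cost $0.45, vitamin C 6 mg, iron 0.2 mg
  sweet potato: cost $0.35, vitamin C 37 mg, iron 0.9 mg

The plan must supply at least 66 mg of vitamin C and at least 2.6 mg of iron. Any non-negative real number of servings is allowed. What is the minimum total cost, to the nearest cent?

The cheapest plan sits at a corner of the feasible region — with two constraints it uses at most two foods.
carrots only: max(66/9, 2.6/0.5) = 7.333 servings → $1.10.
avocado only: max(66/13, 2.6/0.5) = 5.2 servings → $5.20.
banana only: max(66/6, 2.6/0.2) = 13 servings → $5.85.
sweet potato only: max(66/37, 2.6/0.9) = 2.889 servings → $1.01.
carrots + avocado with both tight: 0.4 servings and 4.8 servings → $4.86.
carrots + banana with both tight: 2 servings and 8 servings → $3.90.
carrots + sweet potato with both tight: 3.538 servings and 0.9231 servings → $0.85.
avocado + banana with both targets exact would need a negative amount; discard.
avocado + sweet potato: intersection lies outside the first quadrant.
banana + sweet potato: the both-tight solution has a negative serving — not a feasible corner.
The minimum over all feasible corners is $0.85.

$0.85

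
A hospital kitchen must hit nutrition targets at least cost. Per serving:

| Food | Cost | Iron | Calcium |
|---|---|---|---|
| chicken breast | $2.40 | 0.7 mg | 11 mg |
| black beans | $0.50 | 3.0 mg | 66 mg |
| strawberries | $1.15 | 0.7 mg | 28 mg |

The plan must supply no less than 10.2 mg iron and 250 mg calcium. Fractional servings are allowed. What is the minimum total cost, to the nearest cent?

$1.89

chicken breast only: max(10.2/0.7, 250/11) = 22.73 servings → $54.55.
black beans only: max(10.2/3.0, 250/66) = 3.788 servings → $1.89.
strawberries only: max(10.2/0.7, 250/28) = 14.57 servings → $16.76.
chicken breast + black beans: intersection lies outside the first quadrant.
chicken breast + strawberries with both tight: 9.294 servings and 5.277 servings → $28.37.
black beans + strawberries with both tight: 2.926 servings and 2.032 servings → $3.80.
The minimum over all feasible corners is $1.89.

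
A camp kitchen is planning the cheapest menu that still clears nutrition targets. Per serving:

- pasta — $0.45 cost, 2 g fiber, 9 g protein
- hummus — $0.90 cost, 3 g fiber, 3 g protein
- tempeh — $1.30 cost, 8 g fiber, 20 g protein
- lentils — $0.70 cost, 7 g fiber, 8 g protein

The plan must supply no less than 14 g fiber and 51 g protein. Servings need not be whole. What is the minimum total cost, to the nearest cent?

This is a tiny linear program; its minimum lies at a vertex of the feasible set. List the vertices and price them.
pasta only: max(14/2, 51/9) = 7 servings → $3.15.
hummus only: max(14/3, 51/3) = 17 servings → $15.30.
tempeh only: max(14/8, 51/20) = 2.55 servings → $3.31.
lentils only: max(14/7, 51/8) = 6.375 servings → $4.46.
pasta + hummus with both tight: 5.286 servings and 1.143 servings → $3.41.
pasta + tempeh with both tight: 4 servings and 0.75 servings → $2.77.
pasta + lentils with both tight: 5.213 servings and 0.5106 servings → $2.70.
hummus + tempeh: the both-tight solution has a negative serving — not a feasible corner.
hummus + lentils: the both-tight solution has a negative serving — not a feasible corner.
tempeh + lentils: the both-tight solution has a negative serving — not a feasible corner.
So the least-cost plan costs $2.70.

$2.70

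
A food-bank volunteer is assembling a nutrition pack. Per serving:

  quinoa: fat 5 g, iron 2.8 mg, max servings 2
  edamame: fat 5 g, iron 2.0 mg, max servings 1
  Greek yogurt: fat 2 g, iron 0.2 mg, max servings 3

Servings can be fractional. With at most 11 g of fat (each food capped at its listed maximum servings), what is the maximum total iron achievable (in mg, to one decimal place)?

6.0 mg

Iron per g fat: quinoa 0.56, edamame 0.4, Greek yogurt 0.1.
Take 2 servings of quinoa: uses 10 g fat, +5.6 mg iron (running total 5.6 mg).
Take 0.2 servings of edamame: uses 1 g fat, +0.4 mg iron (running total 6.0 mg).
Filling greedily by iron-per-g fat is optimal for one linear limit, giving 6.0 mg.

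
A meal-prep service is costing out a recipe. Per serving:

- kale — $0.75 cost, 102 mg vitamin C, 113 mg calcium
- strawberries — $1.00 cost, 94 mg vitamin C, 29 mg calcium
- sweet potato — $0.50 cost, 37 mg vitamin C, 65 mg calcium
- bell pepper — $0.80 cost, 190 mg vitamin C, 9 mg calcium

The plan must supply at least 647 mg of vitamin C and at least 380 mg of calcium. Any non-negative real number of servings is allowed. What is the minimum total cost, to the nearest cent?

Minimising a linear cost over {vitamin C ≥ 647, calcium ≥ 380, servings ≥ 0} — the optimum is at a vertex, using one or two foods.
kale only: max(647/102, 380/113) = 6.343 servings → $4.76.
strawberries only: max(647/94, 380/29) = 13.1 servings → $13.10.
sweet potato only: max(647/37, 380/65) = 17.49 servings → $8.74.
bell pepper only: max(647/190, 380/9) = 42.22 servings → $33.78.
kale + strawberries with both tight: 2.213 servings and 4.482 servings → $6.14.
kale + sweet potato: the both-tight solution has a negative serving — not a feasible corner.
kale + bell pepper with both tight: 3.23 servings and 1.671 servings → $3.76.
strawberries + sweet potato with both tight: 5.558 servings and 3.366 servings → $7.24.
strawberries + bell pepper: intersection lies outside the first quadrant.
sweet potato + bell pepper with both tight: 5.524 servings and 2.33 servings → $4.63.
Cheapest feasible corner: $3.76.

$3.76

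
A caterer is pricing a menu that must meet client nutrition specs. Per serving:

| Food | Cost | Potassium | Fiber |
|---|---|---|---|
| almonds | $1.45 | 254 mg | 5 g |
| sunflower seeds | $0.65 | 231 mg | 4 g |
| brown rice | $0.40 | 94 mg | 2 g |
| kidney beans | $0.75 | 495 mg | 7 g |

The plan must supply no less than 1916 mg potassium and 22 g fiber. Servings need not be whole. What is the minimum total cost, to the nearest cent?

An LP optimum is at a vertex; with two nutrient constraints at most two foods are used. Check each candidate.
almonds only: max(1916/254, 22/5) = 7.543 servings → $10.94.
sunflower seeds only: max(1916/231, 22/4) = 8.294 servings → $5.39.
brown rice only: max(1916/94, 22/2) = 20.38 servings → $8.15.
kidney beans only: max(1916/495, 22/7) = 3.871 servings → $2.90.
almonds + sunflower seeds with both targets exact would need a negative amount; discard.
almonds + brown rice: intersection lies outside the first quadrant.
almonds + kidney beans with both targets exact would need a negative amount; discard.
sunflower seeds + brown rice: intersection lies outside the first quadrant.
sunflower seeds + kidney beans: the both-tight solution has a negative serving — not a feasible corner.
brown rice + kidney beans with both targets exact would need a negative amount; discard.
So the least-cost plan costs $2.90.

$2.90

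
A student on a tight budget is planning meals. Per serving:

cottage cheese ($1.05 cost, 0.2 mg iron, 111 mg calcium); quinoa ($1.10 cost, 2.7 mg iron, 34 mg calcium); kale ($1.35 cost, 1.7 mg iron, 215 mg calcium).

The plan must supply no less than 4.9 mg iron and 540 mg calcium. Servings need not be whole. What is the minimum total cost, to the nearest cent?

Check every corner: each single food scaled to meet both minima, and each pair solved so both constraints bind.
cottage cheese only: max(4.9/0.2, 540/111) = 24.5 servings → $25.73.
quinoa only: max(4.9/2.7, 540/34) = 15.88 servings → $17.47.
kale only: max(4.9/1.7, 540/215) = 2.882 servings → $3.89.
cottage cheese + quinoa with both tight: 4.409 servings and 1.488 servings → $6.27.
cottage cheese + kale: intersection lies outside the first quadrant.
quinoa + kale with both tight: 0.2592 servings and 2.471 servings → $3.62.
So the least-cost plan costs $3.62.

$3.62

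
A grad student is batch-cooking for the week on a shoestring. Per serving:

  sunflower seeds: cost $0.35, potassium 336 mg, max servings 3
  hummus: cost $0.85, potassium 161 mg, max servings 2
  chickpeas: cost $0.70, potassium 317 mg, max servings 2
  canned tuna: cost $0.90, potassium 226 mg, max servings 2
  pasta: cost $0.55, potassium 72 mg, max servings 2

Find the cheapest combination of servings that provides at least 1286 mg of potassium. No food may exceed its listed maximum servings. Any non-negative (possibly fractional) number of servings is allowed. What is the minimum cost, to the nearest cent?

$1.66

Cost per mg of potassium: sunflower seeds $0.0010, chickpeas $0.0022, canned tuna $0.0040, hummus $0.0053, pasta $0.0076.
Take 3 servings of sunflower seeds: +1008.0 mg potassium for $1.05 (total $1.05, still need 278.0 mg).
Take 0.877 servings of chickpeas: +278.0 mg potassium for $0.61 (total $1.66, still need 0.0 mg).
Greedy by cheapest-per-mg is optimal for a single linear constraint, so the minimum cost is $1.66.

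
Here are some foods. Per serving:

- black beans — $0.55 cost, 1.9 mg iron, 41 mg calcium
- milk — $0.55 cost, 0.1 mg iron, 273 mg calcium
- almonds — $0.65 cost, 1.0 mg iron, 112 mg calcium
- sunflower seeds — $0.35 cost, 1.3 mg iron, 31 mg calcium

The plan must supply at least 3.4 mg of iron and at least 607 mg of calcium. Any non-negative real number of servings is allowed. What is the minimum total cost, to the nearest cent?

$1.93

With two linear requirements the optimum uses one or two foods; enumerate the corners.
black beans only: max(3.4/1.9, 607/41) = 14.8 servings → $8.14.
milk only: max(3.4/0.1, 607/273) = 34 servings → $18.70.
almonds only: max(3.4/1.0, 607/112) = 5.42 servings → $3.52.
sunflower seeds only: max(3.4/1.3, 607/31) = 19.58 servings → $6.85.
black beans + milk with both tight: 1.686 servings and 1.97 servings → $2.01.
black beans + almonds: intersection lies outside the first quadrant.
black beans + sunflower seeds: the both-tight solution has a negative serving — not a feasible corner.
milk + almonds with both tight: 0.864 servings and 3.314 servings → $2.63.
milk + sunflower seeds with both tight: 1.943 servings and 2.466 servings → $1.93.
almonds + sunflower seeds: the both-tight solution has a negative serving — not a feasible corner.
The minimum over all feasible corners is $1.93.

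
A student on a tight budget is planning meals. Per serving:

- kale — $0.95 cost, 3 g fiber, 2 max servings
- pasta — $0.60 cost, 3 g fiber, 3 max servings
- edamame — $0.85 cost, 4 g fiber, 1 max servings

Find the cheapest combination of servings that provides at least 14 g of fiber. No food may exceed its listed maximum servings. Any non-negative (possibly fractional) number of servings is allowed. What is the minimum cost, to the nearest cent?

Cost per g of fiber: pasta $0.2000, edamame $0.2125, kale $0.3167.
Take 3 servings of pasta: +9.0 g fiber for $1.80 (total $1.80, still need 5.0 g).
Take 1 serving of edamame: +4.0 g fiber for $0.85 (total $2.65, still need 1.0 g).
Take 0.3333 servings of kale: +1.0 g fiber for $0.32 (total $2.97, still need 0.0 g).
Greedy by cheapest-per-g is optimal for a single linear constraint, so the minimum cost is $2.97.

$2.97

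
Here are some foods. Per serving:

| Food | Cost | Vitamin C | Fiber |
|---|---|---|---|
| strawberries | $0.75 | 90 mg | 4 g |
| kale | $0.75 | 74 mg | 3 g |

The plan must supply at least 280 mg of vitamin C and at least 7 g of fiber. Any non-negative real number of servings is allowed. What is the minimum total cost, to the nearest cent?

strawberries only: max(280/90, 7/4) = 3.111 servings → $2.33.
kale only: max(280/74, 7/3) = 3.784 servings → $2.84.
strawberries + kale: intersection lies outside the first quadrant.
So the least-cost plan costs $2.33.

$2.33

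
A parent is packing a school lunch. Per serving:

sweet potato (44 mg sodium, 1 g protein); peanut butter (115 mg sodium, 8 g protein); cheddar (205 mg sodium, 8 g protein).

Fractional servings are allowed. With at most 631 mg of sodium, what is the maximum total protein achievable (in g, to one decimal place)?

43.9 g

Protein per mg sodium: peanut butter 0.06957, cheddar 0.03902, sweet potato 0.02273.
With no serving limits, spend the whole sodium allowance on peanut butter: 631 mg / 115 mg × 8 g = 43.9 g.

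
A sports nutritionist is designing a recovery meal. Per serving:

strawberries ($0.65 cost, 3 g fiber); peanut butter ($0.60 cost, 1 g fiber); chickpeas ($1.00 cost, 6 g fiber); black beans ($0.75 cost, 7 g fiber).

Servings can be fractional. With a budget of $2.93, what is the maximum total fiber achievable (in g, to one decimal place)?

Fiber per dollar: black beans 9.333, chickpeas 6, strawberries 4.615, peanut butter 1.667.
With no serving limits, spend the whole cost allowance on black beans: $2.93 / $0.75 × 7 g = 27.3 g.

27.3 g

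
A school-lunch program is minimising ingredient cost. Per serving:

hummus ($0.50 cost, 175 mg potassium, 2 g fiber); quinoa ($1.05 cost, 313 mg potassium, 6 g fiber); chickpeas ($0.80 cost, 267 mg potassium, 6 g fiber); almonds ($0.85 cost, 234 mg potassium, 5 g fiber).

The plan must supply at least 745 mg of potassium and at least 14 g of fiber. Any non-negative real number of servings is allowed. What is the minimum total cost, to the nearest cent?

$2.20

For a min-cost LP with two ≥-constraints, a basic feasible solution has at most two positive variables.
hummus only: max(745/175, 14/2) = 7 servings → $3.50.
quinoa only: max(745/313, 14/6) = 2.38 servings → $2.50.
chickpeas only: max(745/267, 14/6) = 2.79 servings → $2.23.
almonds only: max(745/234, 14/5) = 3.184 servings → $2.71.
hummus + quinoa with both tight: 0.2075 servings and 2.264 servings → $2.48.
hummus + chickpeas with both tight: 1.419 servings and 1.86 servings → $2.20.
hummus + almonds with both tight: 1.103 servings and 2.359 servings → $2.56.
quinoa + chickpeas: the both-tight solution has a negative serving — not a feasible corner.
quinoa + almonds with both targets exact would need a negative amount; discard.
chickpeas + almonds: the both-tight solution has a negative serving — not a feasible corner.
Cheapest feasible corner: $2.20.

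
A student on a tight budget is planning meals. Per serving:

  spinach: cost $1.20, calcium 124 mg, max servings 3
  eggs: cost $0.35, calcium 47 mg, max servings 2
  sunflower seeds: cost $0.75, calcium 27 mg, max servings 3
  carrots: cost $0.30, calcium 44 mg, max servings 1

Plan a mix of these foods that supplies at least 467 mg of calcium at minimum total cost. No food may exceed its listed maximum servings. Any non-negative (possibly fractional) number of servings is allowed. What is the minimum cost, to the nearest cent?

$4.18

Cost per mg of calcium: carrots $0.0068, eggs $0.0074, spinach $0.0097, sunflower seeds $0.0278.
Take 1 serving of carrots: +44.0 mg calcium for $0.30 (total $0.30, still need 423.0 mg).
Take 2 servings of eggs: +94.0 mg calcium for $0.70 (total $1.00, still need 329.0 mg).
Take 2.653 servings of spinach: +329.0 mg calcium for $3.18 (total $4.18, still need 0.0 mg).
Greedy by cheapest-per-mg is optimal for a single linear constraint, so the minimum cost is $4.18.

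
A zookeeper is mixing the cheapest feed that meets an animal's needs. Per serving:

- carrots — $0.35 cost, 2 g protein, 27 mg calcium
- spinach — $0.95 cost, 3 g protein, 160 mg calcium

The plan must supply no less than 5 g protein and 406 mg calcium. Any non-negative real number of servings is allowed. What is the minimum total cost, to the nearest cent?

Check every corner: each single food scaled to meet both minima, and each pair solved so both constraints bind.
carrots only: max(5/2, 406/27) = 15.04 servings → $5.26.
spinach only: max(5/3, 406/160) = 2.538 servings → $2.41.
carrots + spinach: the both-tight solution has a negative serving — not a feasible corner.
The minimum over all feasible corners is $2.41.

$2.41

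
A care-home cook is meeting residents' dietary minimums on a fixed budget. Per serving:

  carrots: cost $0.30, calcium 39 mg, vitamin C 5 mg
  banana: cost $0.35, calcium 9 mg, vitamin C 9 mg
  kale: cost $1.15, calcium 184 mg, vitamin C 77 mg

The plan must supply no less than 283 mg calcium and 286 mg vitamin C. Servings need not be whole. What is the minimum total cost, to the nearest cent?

With two linear requirements the optimum uses one or two foods; enumerate the corners.
carrots only: max(283/39, 286/5) = 57.2 servings → $17.16.
banana only: max(283/9, 286/9) = 31.78 servings → $11.12.
kale only: max(283/184, 286/77) = 3.714 servings → $4.27.
carrots + banana with both targets exact would need a negative amount; discard.
carrots + kale: intersection lies outside the first quadrant.
banana + kale with both targets exact would need a negative amount; discard.
The minimum over all feasible corners is $4.27.

$4.27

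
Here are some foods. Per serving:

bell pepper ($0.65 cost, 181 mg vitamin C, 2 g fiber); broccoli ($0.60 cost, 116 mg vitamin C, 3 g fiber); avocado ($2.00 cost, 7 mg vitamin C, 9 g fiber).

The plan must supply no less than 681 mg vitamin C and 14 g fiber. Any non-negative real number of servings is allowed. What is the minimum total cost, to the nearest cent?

$3.14

This is a tiny linear program; its minimum lies at a vertex of the feasible set. List the vertices and price them.
bell pepper only: max(681/181, 14/2) = 7 servings → $4.55.
broccoli only: max(681/116, 14/3) = 5.871 servings → $3.52.
avocado only: max(681/7, 14/9) = 97.29 servings → $194.57.
bell pepper + broccoli with both tight: 1.347 servings and 3.768 servings → $3.14.
bell pepper + avocado with both tight: 3.734 servings and 0.7257 servings → $3.88.
broccoli + avocado with both targets exact would need a negative amount; discard.
The minimum over all feasible corners is $3.14.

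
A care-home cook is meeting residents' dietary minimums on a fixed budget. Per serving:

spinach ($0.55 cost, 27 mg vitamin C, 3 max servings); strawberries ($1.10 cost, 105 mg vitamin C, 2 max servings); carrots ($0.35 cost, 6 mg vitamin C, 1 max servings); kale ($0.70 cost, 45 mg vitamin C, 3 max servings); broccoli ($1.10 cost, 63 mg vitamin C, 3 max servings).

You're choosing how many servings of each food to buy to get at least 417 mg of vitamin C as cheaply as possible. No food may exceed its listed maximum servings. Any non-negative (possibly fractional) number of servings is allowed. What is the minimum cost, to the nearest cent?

Cost per mg of vitamin C: strawberries $0.0105, kale $0.0156, broccoli $0.0175, spinach $0.0204, carrots $0.0583.
Take 2 servings of strawberries: +210.0 mg vitamin C for $2.20 (total $2.20, still need 207.0 mg).
Take 3 servings of kale: +135.0 mg vitamin C for $2.10 (total $4.30, still need 72.0 mg).
Take 1.143 servings of broccoli: +72.0 mg vitamin C for $1.26 (total $5.56, still need 0.0 mg).
Greedy by cheapest-per-mg is optimal for a single linear constraint, so the minimum cost is $5.56.

$5.56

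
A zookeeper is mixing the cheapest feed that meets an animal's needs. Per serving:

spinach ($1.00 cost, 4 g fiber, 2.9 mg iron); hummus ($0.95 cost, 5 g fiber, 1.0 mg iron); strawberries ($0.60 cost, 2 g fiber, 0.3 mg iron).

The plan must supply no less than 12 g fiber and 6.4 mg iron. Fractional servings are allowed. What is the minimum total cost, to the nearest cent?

spinach only: max(12/4, 6.4/2.9) = 3 servings → $3.00.
hummus only: max(12/5, 6.4/1.0) = 6.4 servings → $6.08.
strawberries only: max(12/2, 6.4/0.3) = 21.33 servings → $12.80.
spinach + hummus with both tight: 1.905 servings and 0.8762 servings → $2.74.
spinach + strawberries with both tight: 2 servings and 2 servings → $3.20.
hummus + strawberries: the both-tight solution has a negative serving — not a feasible corner.
So the least-cost plan costs $2.74.

$2.74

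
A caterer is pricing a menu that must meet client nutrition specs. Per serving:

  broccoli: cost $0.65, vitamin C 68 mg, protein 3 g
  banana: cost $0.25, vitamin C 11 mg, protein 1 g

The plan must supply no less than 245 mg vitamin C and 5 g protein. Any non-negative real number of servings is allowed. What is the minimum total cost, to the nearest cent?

For a min-cost LP with two ≥-constraints, a basic feasible solution has at most two positive variables.
broccoli only: max(245/68, 5/3) = 3.603 servings → $2.34.
banana only: max(245/11, 5/1) = 22.27 servings → $5.57.
broccoli + banana: intersection lies outside the first quadrant.
So the least-cost plan costs $2.34.

$2.34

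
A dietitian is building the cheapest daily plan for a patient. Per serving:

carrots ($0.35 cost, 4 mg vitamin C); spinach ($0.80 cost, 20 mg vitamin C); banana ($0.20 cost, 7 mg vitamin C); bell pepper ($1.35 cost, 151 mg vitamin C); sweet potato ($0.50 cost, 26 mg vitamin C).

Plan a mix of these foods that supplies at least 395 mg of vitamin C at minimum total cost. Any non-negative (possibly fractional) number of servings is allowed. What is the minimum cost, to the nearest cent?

Cost per mg of vitamin C: bell pepper $0.0089, sweet potato $0.0192, banana $0.0286, spinach $0.0400, carrots $0.0875.
With no serving limits, use only bell pepper: 395 mg / 151 mg = 2.616 servings × $1.35 = $3.53.

$3.53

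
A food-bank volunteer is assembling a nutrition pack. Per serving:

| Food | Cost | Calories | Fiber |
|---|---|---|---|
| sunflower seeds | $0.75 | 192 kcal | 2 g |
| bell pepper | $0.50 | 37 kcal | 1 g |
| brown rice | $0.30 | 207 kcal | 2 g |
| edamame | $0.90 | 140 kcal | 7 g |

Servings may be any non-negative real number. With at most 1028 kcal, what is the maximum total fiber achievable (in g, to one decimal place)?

Fiber per kcal: edamame 0.05, bell pepper 0.02703, sunflower seeds 0.01042, brown rice 0.009662.
With no serving limits, spend the whole calories allowance on edamame: 1028 kcal / 140 kcal × 7 g = 51.4 g.

51.4 g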